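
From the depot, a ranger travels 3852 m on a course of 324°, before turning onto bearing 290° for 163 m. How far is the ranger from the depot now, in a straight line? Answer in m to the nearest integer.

3988 m

Leg 1 (324°, 3852 m): east 3852 sin 324° = -2264.15, north 3852 cos 324° = 3116.33
Leg 2 (290°, 163 m): east 163 sin 290° = -153.17, north 163 cos 290° = 55.75
Net: -2417.32 east, 3172.08 north. Distance = √((-2417.32)² + (3172.08)²) = 3988.175 m.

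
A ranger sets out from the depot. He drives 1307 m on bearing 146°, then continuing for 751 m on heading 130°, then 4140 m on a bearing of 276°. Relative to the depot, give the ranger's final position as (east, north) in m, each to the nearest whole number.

Leg 1 (146°, 1307 m): east 1307 sin 146° = 730.87, north 1307 cos 146° = -1083.55
Leg 2 (130°, 751 m): east 751 sin 130° = 575.30, north 751 cos 130° = -482.73
Leg 3 (276°, 4140 m): east 4140 sin 276° = -4117.32, north 4140 cos 276° = 432.75
Summing: -2811.16 m east, -1133.54 m north → (-2811, -1134).

(-2811, -1134)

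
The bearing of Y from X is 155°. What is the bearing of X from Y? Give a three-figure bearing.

Back-bearing = 155° + 180° = 335°.

335°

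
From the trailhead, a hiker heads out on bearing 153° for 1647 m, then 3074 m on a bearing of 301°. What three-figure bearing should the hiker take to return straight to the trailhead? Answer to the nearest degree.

Leg 1 (153°, 1647 m): east 1647 sin 153° = 747.72, north 1647 cos 153° = -1467.49
Leg 2 (301°, 3074 m): east 3074 sin 301° = -2634.93, north 3074 cos 301° = 1583.23
Net displacement: -1887.21 east, 115.74 north. Direction back to start is (1887.21, -115.74): bearing = atan2(1887.21, -115.74) mod 360° = 93.51° ≈ 094°.

094°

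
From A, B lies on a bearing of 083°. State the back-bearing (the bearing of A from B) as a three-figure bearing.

263°

Back-bearing = 083° + 180° = 263°.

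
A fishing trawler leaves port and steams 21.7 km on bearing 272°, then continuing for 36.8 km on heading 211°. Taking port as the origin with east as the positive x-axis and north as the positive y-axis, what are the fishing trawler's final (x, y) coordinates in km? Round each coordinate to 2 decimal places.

(-40.64, -30.79)

Leg 1 (272°, 21.7 km): east 21.7 sin 272° = -21.69, north 21.7 cos 272° = 0.76
Leg 2 (211°, 36.8 km): east 36.8 sin 211° = -18.95, north 36.8 cos 211° = -31.54
Summing: -40.64 km east, -30.79 km north → (-40.64, -30.79).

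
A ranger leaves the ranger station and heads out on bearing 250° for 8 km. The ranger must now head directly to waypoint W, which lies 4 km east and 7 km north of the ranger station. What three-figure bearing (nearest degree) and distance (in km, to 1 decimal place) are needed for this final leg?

050°, 15.1 km

Leg 1 (250°, 8 km): east 8 sin 250° = -7.52, north 8 cos 250° = -2.74
Current position: (-7.52, -2.74). Target: (4, 7). Remaining: Δeast = 11.52, Δnorth = 9.74.
Bearing = atan2(11.52, 9.74) mod 360° = 49.79°; distance = √((11.52)² + (9.74)²) = 15.081 km.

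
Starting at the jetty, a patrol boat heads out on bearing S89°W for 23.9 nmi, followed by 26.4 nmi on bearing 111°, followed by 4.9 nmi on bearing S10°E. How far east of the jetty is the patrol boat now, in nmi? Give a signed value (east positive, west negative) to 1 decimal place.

Leg 1 (S89°W, 23.9 nmi): east 23.9 sin 269° = -23.90, north 23.9 cos 269° = -0.42
Leg 2 (111°, 26.4 nmi): east 26.4 sin 111° = 24.65, north 26.4 cos 111° = -9.46
Leg 3 (S10°E, 4.9 nmi): east 4.9 sin 170° = 0.85, north 4.9 cos 170° = -4.83
Net east component: 1.60 nmi.

1.6 nmi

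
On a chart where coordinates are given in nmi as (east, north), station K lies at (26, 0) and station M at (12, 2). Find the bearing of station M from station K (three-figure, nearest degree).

Δeast = 12 − 26 = -14.00; Δnorth = 2 − 0 = 2.00.
Bearing = atan2(Δeast, Δnorth) mod 360° = 278.13° ≈ 278°.

278°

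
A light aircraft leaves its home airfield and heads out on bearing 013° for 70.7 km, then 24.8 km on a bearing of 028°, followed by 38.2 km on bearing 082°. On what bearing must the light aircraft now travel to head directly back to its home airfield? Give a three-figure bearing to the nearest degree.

Leg 1 (013°, 70.7 km): east 70.7 sin 13° = 15.90, north 70.7 cos 13° = 68.89
Leg 2 (028°, 24.8 km): east 24.8 sin 28° = 11.64, north 24.8 cos 28° = 21.90
Leg 3 (082°, 38.2 km): east 38.2 sin 82° = 37.83, north 38.2 cos 82° = 5.32
Net displacement: 65.38 east, 96.10 north. Direction back to start is (-65.38, -96.10): bearing = atan2(-65.38, -96.10) mod 360° = 214.23° ≈ 214°.

214°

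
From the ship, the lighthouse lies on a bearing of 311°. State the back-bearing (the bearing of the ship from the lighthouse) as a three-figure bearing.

131°

Back-bearing = 311° − 180° = 131°.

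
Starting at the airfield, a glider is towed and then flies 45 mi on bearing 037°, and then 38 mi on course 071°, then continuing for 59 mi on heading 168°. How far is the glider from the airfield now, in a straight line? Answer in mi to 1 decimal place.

75.9 mi

Leg 1 (037°, 45 mi): east 45 sin 37° = 27.08, north 45 cos 37° = 35.94
Leg 2 (071°, 38 mi): east 38 sin 71° = 35.93, north 38 cos 71° = 12.37
Leg 3 (168°, 59 mi): east 59 sin 168° = 12.27, north 59 cos 168° = -57.71
Net: 75.28 east, -9.40 north. Distance = √((75.28)² + (-9.40)²) = 75.863 mi.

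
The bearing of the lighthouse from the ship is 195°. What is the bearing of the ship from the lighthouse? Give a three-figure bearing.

Back-bearing = 195° − 180° = 015°.

015°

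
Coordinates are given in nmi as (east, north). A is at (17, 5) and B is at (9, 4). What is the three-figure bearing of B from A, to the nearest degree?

263°

Δeast = 9 − 17 = -8.00; Δnorth = 4 − 5 = -1.00.
Bearing = atan2(Δeast, Δnorth) mod 360° = 262.87° ≈ 263°.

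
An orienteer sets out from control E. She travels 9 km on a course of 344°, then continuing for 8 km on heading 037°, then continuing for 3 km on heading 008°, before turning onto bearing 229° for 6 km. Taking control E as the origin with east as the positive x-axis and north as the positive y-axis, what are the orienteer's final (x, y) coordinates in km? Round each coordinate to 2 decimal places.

(-1.78, 14.07)

Leg 1 (344°, 9 km): east 9 sin 344° = -2.48, north 9 cos 344° = 8.65
Leg 2 (037°, 8 km): east 8 sin 37° = 4.81, north 8 cos 37° = 6.39
Leg 3 (008°, 3 km): east 3 sin 8° = 0.42, north 3 cos 8° = 2.97
Leg 4 (229°, 6 km): east 6 sin 229° = -4.53, north 6 cos 229° = -3.94
Summing: -1.78 km east, 14.07 km north → (-1.78, 14.07).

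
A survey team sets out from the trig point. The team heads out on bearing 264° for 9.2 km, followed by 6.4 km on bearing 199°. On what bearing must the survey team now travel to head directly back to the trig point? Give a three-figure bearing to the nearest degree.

058°

Leg 1 (264°, 9.2 km): east 9.2 sin 264° = -9.15, north 9.2 cos 264° = -0.96
Leg 2 (199°, 6.4 km): east 6.4 sin 199° = -2.08, north 6.4 cos 199° = -6.05
Net displacement: -11.23 east, -7.01 north. Direction back to start is (11.23, 7.01): bearing = atan2(11.23, 7.01) mod 360° = 58.02° ≈ 058°.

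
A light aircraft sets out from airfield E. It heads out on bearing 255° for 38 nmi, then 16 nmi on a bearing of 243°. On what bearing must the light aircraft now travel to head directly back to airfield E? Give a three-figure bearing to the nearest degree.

Leg 1 (255°, 38 nmi): east 38 sin 255° = -36.71, north 38 cos 255° = -9.84
Leg 2 (243°, 16 nmi): east 16 sin 243° = -14.26, north 16 cos 243° = -7.26
Net displacement: -50.96 east, -17.10 north. Direction back to start is (50.96, 17.10): bearing = atan2(50.96, 17.10) mod 360° = 71.45° ≈ 071°.

071°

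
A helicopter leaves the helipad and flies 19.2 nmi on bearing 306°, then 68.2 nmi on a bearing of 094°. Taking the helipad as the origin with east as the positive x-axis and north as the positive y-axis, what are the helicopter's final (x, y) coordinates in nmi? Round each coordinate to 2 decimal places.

Leg 1 (306°, 19.2 nmi): east 19.2 sin 306° = -15.53, north 19.2 cos 306° = 11.29
Leg 2 (094°, 68.2 nmi): east 68.2 sin 94° = 68.03, north 68.2 cos 94° = -4.76
Summing: 52.50 nmi east, 6.53 nmi north → (52.50, 6.53).

(52.50, 6.53)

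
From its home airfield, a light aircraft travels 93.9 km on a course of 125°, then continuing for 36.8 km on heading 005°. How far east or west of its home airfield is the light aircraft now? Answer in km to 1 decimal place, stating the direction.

Leg 1 (125°, 93.9 km): east 93.9 sin 125° = 76.92, north 93.9 cos 125° = -53.86
Leg 2 (005°, 36.8 km): east 36.8 sin 5° = 3.21, north 36.8 cos 5° = 36.66
Net east component: 80.13 km.

80.1 km east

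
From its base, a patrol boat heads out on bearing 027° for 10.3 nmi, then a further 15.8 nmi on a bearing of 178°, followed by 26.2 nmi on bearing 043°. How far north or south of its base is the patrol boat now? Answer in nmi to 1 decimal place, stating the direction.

Leg 1 (027°, 10.3 nmi): east 10.3 sin 27° = 4.68, north 10.3 cos 27° = 9.18
Leg 2 (178°, 15.8 nmi): east 15.8 sin 178° = 0.55, north 15.8 cos 178° = -15.79
Leg 3 (043°, 26.2 nmi): east 26.2 sin 43° = 17.87, north 26.2 cos 43° = 19.16
Net north component: 12.55 nmi.

12.5 nmi north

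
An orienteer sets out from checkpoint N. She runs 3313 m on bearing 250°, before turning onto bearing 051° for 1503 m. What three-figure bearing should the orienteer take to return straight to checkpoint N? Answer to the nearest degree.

Leg 1 (250°, 3313 m): east 3313 sin 250° = -3113.20, north 3313 cos 250° = -1133.11
Leg 2 (051°, 1503 m): east 1503 sin 51° = 1168.05, north 1503 cos 51° = 945.87
Net displacement: -1945.15 east, -187.24 north. Direction back to start is (1945.15, 187.24): bearing = atan2(1945.15, 187.24) mod 360° = 84.50° ≈ 085°.

085°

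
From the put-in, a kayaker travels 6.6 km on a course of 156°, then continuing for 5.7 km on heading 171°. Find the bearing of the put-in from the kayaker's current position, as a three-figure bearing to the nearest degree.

Leg 1 (156°, 6.6 km): east 6.6 sin 156° = 2.68, north 6.6 cos 156° = -6.03
Leg 2 (171°, 5.7 km): east 5.7 sin 171° = 0.89, north 5.7 cos 171° = -5.63
Net displacement: 3.58 east, -11.66 north. Direction back to start is (-3.58, 11.66): bearing = atan2(-3.58, 11.66) mod 360° = 342.95° ≈ 343°.

343°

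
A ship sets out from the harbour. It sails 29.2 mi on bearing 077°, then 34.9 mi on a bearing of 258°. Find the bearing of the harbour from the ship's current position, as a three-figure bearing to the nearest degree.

Leg 1 (077°, 29.2 mi): east 29.2 sin 77° = 28.45, north 29.2 cos 77° = 6.57
Leg 2 (258°, 34.9 mi): east 34.9 sin 258° = -34.14, north 34.9 cos 258° = -7.26
Net displacement: -5.69 east, -0.69 north. Direction back to start is (5.69, 0.69): bearing = atan2(5.69, 0.69) mod 360° = 83.11° ≈ 083°.

083°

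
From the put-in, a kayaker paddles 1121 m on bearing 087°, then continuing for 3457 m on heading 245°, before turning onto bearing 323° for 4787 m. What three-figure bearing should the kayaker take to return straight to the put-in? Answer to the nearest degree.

Leg 1 (087°, 1121 m): east 1121 sin 87° = 1119.46, north 1121 cos 87° = 58.67
Leg 2 (245°, 3457 m): east 3457 sin 245° = -3133.11, north 3457 cos 245° = -1460.99
Leg 3 (323°, 4787 m): east 4787 sin 323° = -2880.89, north 4787 cos 323° = 3823.07
Net displacement: -4894.53 east, 2420.75 north. Direction back to start is (4894.53, -2420.75): bearing = atan2(4894.53, -2420.75) mod 360° = 116.32° ≈ 116°.

116°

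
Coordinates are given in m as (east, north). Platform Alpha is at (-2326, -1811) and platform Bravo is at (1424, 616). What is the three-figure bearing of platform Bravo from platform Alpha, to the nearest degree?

057°

Δeast = 1424 − -2326 = 3750.00; Δnorth = 616 − -1811 = 2427.00.
Bearing = atan2(Δeast, Δnorth) mod 360° = 57.09° ≈ 057°.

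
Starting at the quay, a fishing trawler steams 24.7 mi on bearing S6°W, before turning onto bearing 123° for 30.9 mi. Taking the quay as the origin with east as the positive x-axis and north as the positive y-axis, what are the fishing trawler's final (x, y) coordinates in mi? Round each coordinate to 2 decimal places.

(23.33, -41.39)

Leg 1 (S6°W, 24.7 mi): east 24.7 sin 186° = -2.58, north 24.7 cos 186° = -24.56
Leg 2 (123°, 30.9 mi): east 30.9 sin 123° = 25.91, north 30.9 cos 123° = -16.83
Summing: 23.33 mi east, -41.39 mi north → (23.33, -41.39).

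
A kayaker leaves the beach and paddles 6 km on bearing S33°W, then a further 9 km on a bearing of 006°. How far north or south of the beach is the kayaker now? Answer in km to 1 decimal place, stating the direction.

3.9 km north

Leg 1 (S33°W, 6 km): east 6 sin 213° = -3.27, north 6 cos 213° = -5.03
Leg 2 (006°, 9 km): east 9 sin 6° = 0.94, north 9 cos 6° = 8.95
Net north component: 3.92 km.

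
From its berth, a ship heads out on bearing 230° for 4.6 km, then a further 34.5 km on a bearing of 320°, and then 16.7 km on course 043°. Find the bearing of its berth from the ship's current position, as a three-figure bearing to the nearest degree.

Leg 1 (230°, 4.6 km): east 4.6 sin 230° = -3.52, north 4.6 cos 230° = -2.96
Leg 2 (320°, 34.5 km): east 34.5 sin 320° = -22.18, north 34.5 cos 320° = 26.43
Leg 3 (043°, 16.7 km): east 16.7 sin 43° = 11.39, north 16.7 cos 43° = 12.21
Net displacement: -14.31 east, 35.69 north. Direction back to start is (14.31, -35.69): bearing = atan2(14.31, -35.69) mod 360° = 158.15° ≈ 158°.

158°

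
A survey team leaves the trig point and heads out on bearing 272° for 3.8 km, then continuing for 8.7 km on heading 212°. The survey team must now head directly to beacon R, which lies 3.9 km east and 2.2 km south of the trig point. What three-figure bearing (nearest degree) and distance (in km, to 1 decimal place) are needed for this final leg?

068°, 13.3 km

Leg 1 (272°, 3.8 km): east 3.8 sin 272° = -3.80, north 3.8 cos 272° = 0.13
Leg 2 (212°, 8.7 km): east 8.7 sin 212° = -4.61, north 8.7 cos 212° = -7.38
Current position: (-8.41, -7.25). Target: (3.9, -2.2). Remaining: Δeast = 12.31, Δnorth = 5.05.
Bearing = atan2(12.31, 5.05) mod 360° = 67.71°; distance = √((12.31)² + (5.05)²) = 13.302 km.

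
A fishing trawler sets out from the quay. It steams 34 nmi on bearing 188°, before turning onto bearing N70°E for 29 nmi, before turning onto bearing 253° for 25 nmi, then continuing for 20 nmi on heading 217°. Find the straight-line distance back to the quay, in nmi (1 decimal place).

Leg 1 (188°, 34 nmi): east 34 sin 188° = -4.73, north 34 cos 188° = -33.67
Leg 2 (N70°E, 29 nmi): east 29 sin 70° = 27.25, north 29 cos 70° = 9.92
Leg 3 (253°, 25 nmi): east 25 sin 253° = -23.91, north 25 cos 253° = -7.31
Leg 4 (217°, 20 nmi): east 20 sin 217° = -12.04, north 20 cos 217° = -15.97
Net: -13.42 east, -47.03 north. Distance = √((-13.42)² + (-47.03)²) = 48.911 nmi.

48.9 nmi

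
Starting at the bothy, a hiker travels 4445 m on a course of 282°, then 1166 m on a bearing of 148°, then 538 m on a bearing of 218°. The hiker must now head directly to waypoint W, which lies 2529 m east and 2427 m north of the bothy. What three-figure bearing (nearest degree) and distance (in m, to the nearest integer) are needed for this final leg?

Leg 1 (282°, 4445 m): east 4445 sin 282° = -4347.87, north 4445 cos 282° = 924.17
Leg 2 (148°, 1166 m): east 1166 sin 148° = 617.89, north 1166 cos 148° = -988.82
Leg 3 (218°, 538 m): east 538 sin 218° = -331.23, north 538 cos 218° = -423.95
Current position: (-4061.21, -488.61). Target: (2529, 2427). Remaining: Δeast = 6590.21, Δnorth = 2915.61.
Bearing = atan2(6590.21, 2915.61) mod 360° = 66.13°; distance = √((6590.21)² + (2915.61)²) = 7206.357 m.

066°, 7206 m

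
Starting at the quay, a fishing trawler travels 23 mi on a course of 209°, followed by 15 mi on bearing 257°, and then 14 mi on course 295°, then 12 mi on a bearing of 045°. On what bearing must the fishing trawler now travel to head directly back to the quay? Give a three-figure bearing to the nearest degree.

073°

Leg 1 (209°, 23 mi): east 23 sin 209° = -11.15, north 23 cos 209° = -20.12
Leg 2 (257°, 15 mi): east 15 sin 257° = -14.62, north 15 cos 257° = -3.37
Leg 3 (295°, 14 mi): east 14 sin 295° = -12.69, north 14 cos 295° = 5.92
Leg 4 (045°, 12 mi): east 12 sin 45° = 8.49, north 12 cos 45° = 8.49
Net displacement: -29.97 east, -9.09 north. Direction back to start is (29.97, 9.09): bearing = atan2(29.97, 9.09) mod 360° = 73.13° ≈ 073°.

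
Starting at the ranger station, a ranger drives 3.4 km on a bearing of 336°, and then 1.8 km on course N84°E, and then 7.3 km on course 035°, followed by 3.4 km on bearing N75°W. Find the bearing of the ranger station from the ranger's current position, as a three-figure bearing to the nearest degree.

Leg 1 (336°, 3.4 km): east 3.4 sin 336° = -1.38, north 3.4 cos 336° = 3.11
Leg 2 (N84°E, 1.8 km): east 1.8 sin 84° = 1.79, north 1.8 cos 84° = 0.19
Leg 3 (035°, 7.3 km): east 7.3 sin 35° = 4.19, north 7.3 cos 35° = 5.98
Leg 4 (N75°W, 3.4 km): east 3.4 sin 285° = -3.28, north 3.4 cos 285° = 0.88
Net displacement: 1.31 east, 10.15 north. Direction back to start is (-1.31, -10.15): bearing = atan2(-1.31, -10.15) mod 360° = 187.35° ≈ 187°.

187°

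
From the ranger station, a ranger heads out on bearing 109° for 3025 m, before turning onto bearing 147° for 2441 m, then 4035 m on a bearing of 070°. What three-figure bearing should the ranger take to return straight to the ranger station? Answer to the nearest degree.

Leg 1 (109°, 3025 m): east 3025 sin 109° = 2860.19, north 3025 cos 109° = -984.84
Leg 2 (147°, 2441 m): east 2441 sin 147° = 1329.46, north 2441 cos 147° = -2047.19
Leg 3 (070°, 4035 m): east 4035 sin 70° = 3791.66, north 4035 cos 70° = 1380.05
Net displacement: 7981.32 east, -1651.99 north. Direction back to start is (-7981.32, 1651.99): bearing = atan2(-7981.32, 1651.99) mod 360° = 281.69° ≈ 282°.

282°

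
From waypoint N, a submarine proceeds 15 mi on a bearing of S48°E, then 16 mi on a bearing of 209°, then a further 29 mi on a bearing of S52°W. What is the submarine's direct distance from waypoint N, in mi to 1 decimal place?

Leg 1 (S48°E, 15 mi): east 15 sin 132° = 11.15, north 15 cos 132° = -10.04
Leg 2 (209°, 16 mi): east 16 sin 209° = -7.76, north 16 cos 209° = -13.99
Leg 3 (S52°W, 29 mi): east 29 sin 232° = -22.85, north 29 cos 232° = -17.85
Net: -19.46 east, -41.89 north. Distance = √((-19.46)² + (-41.89)²) = 46.186 mi.

46.2 mi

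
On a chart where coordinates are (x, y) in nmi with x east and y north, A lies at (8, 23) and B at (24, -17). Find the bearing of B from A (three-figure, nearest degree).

158°

Δeast = 24 − 8 = 16.00; Δnorth = -17 − 23 = -40.00.
Bearing = atan2(Δeast, Δnorth) mod 360° = 158.20° ≈ 158°.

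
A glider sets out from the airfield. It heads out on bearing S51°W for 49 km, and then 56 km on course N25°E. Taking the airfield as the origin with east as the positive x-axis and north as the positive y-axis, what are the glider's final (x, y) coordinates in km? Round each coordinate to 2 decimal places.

Leg 1 (S51°W, 49 km): east 49 sin 231° = -38.08, north 49 cos 231° = -30.84
Leg 2 (N25°E, 56 km): east 56 sin 25° = 23.67, north 56 cos 25° = 50.75
Summing: -14.41 km east, 19.92 km north → (-14.41, 19.92).

(-14.41, 19.92)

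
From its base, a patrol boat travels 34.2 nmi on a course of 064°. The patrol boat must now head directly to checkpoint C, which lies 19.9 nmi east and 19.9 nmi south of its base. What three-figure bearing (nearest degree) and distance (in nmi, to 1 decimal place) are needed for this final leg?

Leg 1 (064°, 34.2 nmi): east 34.2 sin 64° = 30.74, north 34.2 cos 64° = 14.99
Current position: (30.74, 14.99). Target: (19.9, -19.9). Remaining: Δeast = -10.84, Δnorth = -34.89.
Bearing = atan2(-10.84, -34.89) mod 360° = 197.26°; distance = √((-10.84)² + (-34.89)²) = 36.537 nmi.

197°, 36.5 nmi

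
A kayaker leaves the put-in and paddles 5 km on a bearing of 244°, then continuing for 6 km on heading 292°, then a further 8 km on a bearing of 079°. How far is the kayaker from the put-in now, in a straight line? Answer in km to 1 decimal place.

2.7 km

Leg 1 (244°, 5 km): east 5 sin 244° = -4.49, north 5 cos 244° = -2.19
Leg 2 (292°, 6 km): east 6 sin 292° = -5.56, north 6 cos 292° = 2.25
Leg 3 (079°, 8 km): east 8 sin 79° = 7.85, north 8 cos 79° = 1.53
Net: -2.20 east, 1.58 north. Distance = √((-2.20)² + (1.58)²) = 2.713 km.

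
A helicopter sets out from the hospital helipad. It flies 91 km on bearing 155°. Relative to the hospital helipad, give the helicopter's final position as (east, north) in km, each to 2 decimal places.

Leg 1 (155°, 91 km): east 91 sin 155° = 38.46, north 91 cos 155° = -82.47
Summing: 38.46 km east, -82.47 km north → (38.46, -82.47).

(38.46, -82.47)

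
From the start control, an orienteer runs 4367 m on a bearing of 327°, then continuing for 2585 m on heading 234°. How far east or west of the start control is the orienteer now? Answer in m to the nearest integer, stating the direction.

Leg 1 (327°, 4367 m): east 4367 sin 327° = -2378.44, north 4367 cos 327° = 3662.47
Leg 2 (234°, 2585 m): east 2585 sin 234° = -2091.31, north 2585 cos 234° = -1519.42
Net east component: -4469.75 m.

4470 m west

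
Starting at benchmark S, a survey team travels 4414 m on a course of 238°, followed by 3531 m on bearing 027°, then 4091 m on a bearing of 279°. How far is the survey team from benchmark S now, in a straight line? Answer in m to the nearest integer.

6348 m

Leg 1 (238°, 4414 m): east 4414 sin 238° = -3743.28, north 4414 cos 238° = -2339.06
Leg 2 (027°, 3531 m): east 3531 sin 27° = 1603.04, north 3531 cos 27° = 3146.14
Leg 3 (279°, 4091 m): east 4091 sin 279° = -4040.63, north 4091 cos 279° = 639.97
Net: -6180.88 east, 1447.05 north. Distance = √((-6180.88)² + (1447.05)²) = 6348.008 m.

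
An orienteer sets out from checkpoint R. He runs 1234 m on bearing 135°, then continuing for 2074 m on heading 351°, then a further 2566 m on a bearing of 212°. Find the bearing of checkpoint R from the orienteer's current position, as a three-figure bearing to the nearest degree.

039°

Leg 1 (135°, 1234 m): east 1234 sin 135° = 872.57, north 1234 cos 135° = -872.57
Leg 2 (351°, 2074 m): east 2074 sin 351° = -324.45, north 2074 cos 351° = 2048.47
Leg 3 (212°, 2566 m): east 2566 sin 212° = -1359.77, north 2566 cos 212° = -2176.09
Net displacement: -811.65 east, -1000.20 north. Direction back to start is (811.65, 1000.20): bearing = atan2(811.65, 1000.20) mod 360° = 39.06° ≈ 039°.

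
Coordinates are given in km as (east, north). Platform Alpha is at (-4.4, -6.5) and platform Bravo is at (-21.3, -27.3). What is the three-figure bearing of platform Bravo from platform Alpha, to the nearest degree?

219°

Δeast = -21.3 − -4.4 = -16.90; Δnorth = -27.3 − -6.5 = -20.80.
Bearing = atan2(Δeast, Δnorth) mod 360° = 219.09° ≈ 219°.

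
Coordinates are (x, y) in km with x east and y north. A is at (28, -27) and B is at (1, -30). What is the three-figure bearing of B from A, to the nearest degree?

Δeast = 1 − 28 = -27.00; Δnorth = -30 − -27 = -3.00.
Bearing = atan2(Δeast, Δnorth) mod 360° = 263.66° ≈ 264°.

264°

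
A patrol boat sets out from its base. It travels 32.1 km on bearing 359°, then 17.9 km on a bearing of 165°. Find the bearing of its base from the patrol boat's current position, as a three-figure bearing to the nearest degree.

195°

Leg 1 (359°, 32.1 km): east 32.1 sin 359° = -0.56, north 32.1 cos 359° = 32.10
Leg 2 (165°, 17.9 km): east 17.9 sin 165° = 4.63, north 17.9 cos 165° = -17.29
Net displacement: 4.07 east, 14.81 north. Direction back to start is (-4.07, -14.81): bearing = atan2(-4.07, -14.81) mod 360° = 195.38° ≈ 195°.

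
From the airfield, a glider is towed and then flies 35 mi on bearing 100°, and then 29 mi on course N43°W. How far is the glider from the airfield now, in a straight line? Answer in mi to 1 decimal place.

21.1 mi

Leg 1 (100°, 35 mi): east 35 sin 100° = 34.47, north 35 cos 100° = -6.08
Leg 2 (N43°W, 29 mi): east 29 sin 317° = -19.78, north 29 cos 317° = 21.21
Net: 14.69 east, 15.13 north. Distance = √((14.69)² + (15.13)²) = 21.090 mi.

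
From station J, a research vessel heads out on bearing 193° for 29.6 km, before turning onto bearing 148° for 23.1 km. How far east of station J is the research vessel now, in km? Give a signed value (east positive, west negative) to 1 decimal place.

5.6 km

Leg 1 (193°, 29.6 km): east 29.6 sin 193° = -6.66, north 29.6 cos 193° = -28.84
Leg 2 (148°, 23.1 km): east 23.1 sin 148° = 12.24, north 23.1 cos 148° = -19.59
Net east component: 5.58 km.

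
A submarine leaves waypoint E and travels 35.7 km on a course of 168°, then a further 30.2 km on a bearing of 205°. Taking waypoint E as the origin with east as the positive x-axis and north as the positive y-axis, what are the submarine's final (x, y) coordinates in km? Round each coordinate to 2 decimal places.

Leg 1 (168°, 35.7 km): east 35.7 sin 168° = 7.42, north 35.7 cos 168° = -34.92
Leg 2 (205°, 30.2 km): east 30.2 sin 205° = -12.76, north 30.2 cos 205° = -27.37
Summing: -5.34 km east, -62.29 km north → (-5.34, -62.29).

(-5.34, -62.29)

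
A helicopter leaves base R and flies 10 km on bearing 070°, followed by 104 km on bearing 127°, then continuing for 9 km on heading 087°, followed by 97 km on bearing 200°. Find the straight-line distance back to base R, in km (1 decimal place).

Leg 1 (070°, 10 km): east 10 sin 70° = 9.40, north 10 cos 70° = 3.42
Leg 2 (127°, 104 km): east 104 sin 127° = 83.06, north 104 cos 127° = -62.59
Leg 3 (087°, 9 km): east 9 sin 87° = 8.99, north 9 cos 87° = 0.47
Leg 4 (200°, 97 km): east 97 sin 200° = -33.18, north 97 cos 200° = -91.15
Net: 68.27 east, -149.85 north. Distance = √((68.27)² + (-149.85)²) = 164.665 km.

164.7 km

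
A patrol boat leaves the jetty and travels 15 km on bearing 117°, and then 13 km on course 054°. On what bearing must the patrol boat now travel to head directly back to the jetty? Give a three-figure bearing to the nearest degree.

Leg 1 (117°, 15 km): east 15 sin 117° = 13.37, north 15 cos 117° = -6.81
Leg 2 (054°, 13 km): east 13 sin 54° = 10.52, north 13 cos 54° = 7.64
Net displacement: 23.88 east, 0.83 north. Direction back to start is (-23.88, -0.83): bearing = atan2(-23.88, -0.83) mod 360° = 268.01° ≈ 268°.

268°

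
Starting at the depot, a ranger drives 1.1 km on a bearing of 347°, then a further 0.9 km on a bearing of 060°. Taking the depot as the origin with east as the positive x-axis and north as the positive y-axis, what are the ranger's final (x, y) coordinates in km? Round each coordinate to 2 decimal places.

Leg 1 (347°, 1.1 km): east 1.1 sin 347° = -0.25, north 1.1 cos 347° = 1.07
Leg 2 (060°, 0.9 km): east 0.9 sin 60° = 0.78, north 0.9 cos 60° = 0.45
Summing: 0.53 km east, 1.52 km north → (0.53, 1.52).

(0.53, 1.52)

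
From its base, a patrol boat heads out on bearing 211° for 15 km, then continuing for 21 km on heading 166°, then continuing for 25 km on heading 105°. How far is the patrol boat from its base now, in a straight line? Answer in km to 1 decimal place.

45.2 km

Leg 1 (211°, 15 km): east 15 sin 211° = -7.73, north 15 cos 211° = -12.86
Leg 2 (166°, 21 km): east 21 sin 166° = 5.08, north 21 cos 166° = -20.38
Leg 3 (105°, 25 km): east 25 sin 105° = 24.15, north 25 cos 105° = -6.47
Net: 21.50 east, -39.70 north. Distance = √((21.50)² + (-39.70)²) = 45.153 km.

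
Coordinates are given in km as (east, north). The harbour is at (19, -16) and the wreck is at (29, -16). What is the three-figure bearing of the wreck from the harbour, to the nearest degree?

Δeast = 29 − 19 = 10.00; Δnorth = -16 − -16 = 0.00.
Bearing = atan2(Δeast, Δnorth) mod 360° = 90.00° ≈ 090°.

090°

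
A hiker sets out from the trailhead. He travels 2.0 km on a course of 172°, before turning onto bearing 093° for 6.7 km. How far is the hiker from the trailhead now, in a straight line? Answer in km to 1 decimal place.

Leg 1 (172°, 2.0 km): east 2.0 sin 172° = 0.28, north 2.0 cos 172° = -1.98
Leg 2 (093°, 6.7 km): east 6.7 sin 93° = 6.69, north 6.7 cos 93° = -0.35
Net: 6.97 east, -2.33 north. Distance = √((6.97)² + (-2.33)²) = 7.349 km.

7.3 km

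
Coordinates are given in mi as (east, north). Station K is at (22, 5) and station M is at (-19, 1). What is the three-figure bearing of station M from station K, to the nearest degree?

264°

Δeast = -19 − 22 = -41.00; Δnorth = 1 − 5 = -4.00.
Bearing = atan2(Δeast, Δnorth) mod 360° = 264.43° ≈ 264°.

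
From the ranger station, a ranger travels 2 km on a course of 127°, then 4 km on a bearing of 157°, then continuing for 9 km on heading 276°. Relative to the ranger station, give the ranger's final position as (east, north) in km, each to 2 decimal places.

(-5.79, -3.94)

Leg 1 (127°, 2 km): east 2 sin 127° = 1.60, north 2 cos 127° = -1.20
Leg 2 (157°, 4 km): east 4 sin 157° = 1.56, north 4 cos 157° = -3.68
Leg 3 (276°, 9 km): east 9 sin 276° = -8.95, north 9 cos 276° = 0.94
Summing: -5.79 km east, -3.94 km north → (-5.79, -3.94).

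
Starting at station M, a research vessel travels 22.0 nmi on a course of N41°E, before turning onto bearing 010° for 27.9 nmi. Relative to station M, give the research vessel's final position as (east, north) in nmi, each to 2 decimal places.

(19.28, 44.08)

Leg 1 (N41°E, 22.0 nmi): east 22.0 sin 41° = 14.43, north 22.0 cos 41° = 16.60
Leg 2 (010°, 27.9 nmi): east 27.9 sin 10° = 4.84, north 27.9 cos 10° = 27.48
Summing: 19.28 nmi east, 44.08 nmi north → (19.28, 44.08).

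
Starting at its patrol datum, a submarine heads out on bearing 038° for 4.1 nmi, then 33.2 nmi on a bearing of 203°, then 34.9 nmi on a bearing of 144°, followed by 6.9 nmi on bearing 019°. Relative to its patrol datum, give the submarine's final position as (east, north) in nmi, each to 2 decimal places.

Leg 1 (038°, 4.1 nmi): east 4.1 sin 38° = 2.52, north 4.1 cos 38° = 3.23
Leg 2 (203°, 33.2 nmi): east 33.2 sin 203° = -12.97, north 33.2 cos 203° = -30.56
Leg 3 (144°, 34.9 nmi): east 34.9 sin 144° = 20.51, north 34.9 cos 144° = -28.23
Leg 4 (019°, 6.9 nmi): east 6.9 sin 19° = 2.25, north 6.9 cos 19° = 6.52
Summing: 12.31 nmi east, -49.04 nmi north → (12.31, -49.04).

(12.31, -49.04)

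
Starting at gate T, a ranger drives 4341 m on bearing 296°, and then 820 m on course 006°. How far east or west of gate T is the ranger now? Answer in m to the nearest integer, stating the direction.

Leg 1 (296°, 4341 m): east 4341 sin 296° = -3901.66, north 4341 cos 296° = 1902.97
Leg 2 (006°, 820 m): east 820 sin 6° = 85.71, north 820 cos 6° = 815.51
Net east component: -3815.95 m.

3816 m west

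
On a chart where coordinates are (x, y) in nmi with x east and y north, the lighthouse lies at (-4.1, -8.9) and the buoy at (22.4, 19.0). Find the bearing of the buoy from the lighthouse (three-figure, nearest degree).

044°

Δeast = 22.4 − -4.1 = 26.50; Δnorth = 19.0 − -8.9 = 27.90.
Bearing = atan2(Δeast, Δnorth) mod 360° = 43.53° ≈ 044°.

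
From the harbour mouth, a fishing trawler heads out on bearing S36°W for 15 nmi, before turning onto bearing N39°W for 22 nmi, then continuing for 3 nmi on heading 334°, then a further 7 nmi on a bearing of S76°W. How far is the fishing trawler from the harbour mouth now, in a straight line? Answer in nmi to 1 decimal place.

31.3 nmi

Leg 1 (S36°W, 15 nmi): east 15 sin 216° = -8.82, north 15 cos 216° = -12.14
Leg 2 (N39°W, 22 nmi): east 22 sin 321° = -13.85, north 22 cos 321° = 17.10
Leg 3 (334°, 3 nmi): east 3 sin 334° = -1.32, north 3 cos 334° = 2.70
Leg 4 (S76°W, 7 nmi): east 7 sin 256° = -6.79, north 7 cos 256° = -1.69
Net: -30.77 east, 5.96 north. Distance = √((-30.77)² + (5.96)²) = 31.342 nmi.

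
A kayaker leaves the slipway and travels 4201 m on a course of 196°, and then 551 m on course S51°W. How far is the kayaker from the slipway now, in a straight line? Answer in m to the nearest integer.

4663 m

Leg 1 (196°, 4201 m): east 4201 sin 196° = -1157.95, north 4201 cos 196° = -4038.26
Leg 2 (S51°W, 551 m): east 551 sin 231° = -428.21, north 551 cos 231° = -346.76
Net: -1586.16 east, -4385.02 north. Distance = √((-1586.16)² + (-4385.02)²) = 4663.075 m.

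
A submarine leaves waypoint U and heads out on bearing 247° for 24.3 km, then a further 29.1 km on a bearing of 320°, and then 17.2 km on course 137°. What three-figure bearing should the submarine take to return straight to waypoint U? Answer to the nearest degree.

090°

Leg 1 (247°, 24.3 km): east 24.3 sin 247° = -22.37, north 24.3 cos 247° = -9.49
Leg 2 (320°, 29.1 km): east 29.1 sin 320° = -18.71, north 29.1 cos 320° = 22.29
Leg 3 (137°, 17.2 km): east 17.2 sin 137° = 11.73, north 17.2 cos 137° = -12.58
Net displacement: -29.34 east, 0.22 north. Direction back to start is (29.34, -0.22): bearing = atan2(29.34, -0.22) mod 360° = 90.43° ≈ 090°.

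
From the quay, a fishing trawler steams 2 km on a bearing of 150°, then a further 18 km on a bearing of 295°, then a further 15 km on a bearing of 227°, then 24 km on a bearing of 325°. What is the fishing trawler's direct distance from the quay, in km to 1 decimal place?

42.9 km

Leg 1 (150°, 2 km): east 2 sin 150° = 1.00, north 2 cos 150° = -1.73
Leg 2 (295°, 18 km): east 18 sin 295° = -16.31, north 18 cos 295° = 7.61
Leg 3 (227°, 15 km): east 15 sin 227° = -10.97, north 15 cos 227° = -10.23
Leg 4 (325°, 24 km): east 24 sin 325° = -13.77, north 24 cos 325° = 19.66
Net: -40.05 east, 15.30 north. Distance = √((-40.05)² + (15.30)²) = 42.874 km.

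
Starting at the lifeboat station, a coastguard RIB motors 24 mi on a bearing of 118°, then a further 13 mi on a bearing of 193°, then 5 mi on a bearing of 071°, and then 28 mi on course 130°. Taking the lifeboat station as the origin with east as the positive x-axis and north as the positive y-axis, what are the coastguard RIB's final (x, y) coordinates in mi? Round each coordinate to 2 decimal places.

(44.44, -40.30)

Leg 1 (118°, 24 mi): east 24 sin 118° = 21.19, north 24 cos 118° = -11.27
Leg 2 (193°, 13 mi): east 13 sin 193° = -2.92, north 13 cos 193° = -12.67
Leg 3 (071°, 5 mi): east 5 sin 71° = 4.73, north 5 cos 71° = 1.63
Leg 4 (130°, 28 mi): east 28 sin 130° = 21.45, north 28 cos 130° = -18.00
Summing: 44.44 mi east, -40.30 mi north → (44.44, -40.30).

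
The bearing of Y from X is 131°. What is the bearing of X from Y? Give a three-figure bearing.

Back-bearing = 131° + 180° = 311°.

311°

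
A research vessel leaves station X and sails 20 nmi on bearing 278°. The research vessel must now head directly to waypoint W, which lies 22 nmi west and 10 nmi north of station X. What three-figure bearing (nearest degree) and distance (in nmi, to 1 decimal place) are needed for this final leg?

343°, 7.5 nmi

Leg 1 (278°, 20 nmi): east 20 sin 278° = -19.81, north 20 cos 278° = 2.78
Current position: (-19.81, 2.78). Target: (-22, 10). Remaining: Δeast = -2.19, Δnorth = 7.22.
Bearing = atan2(-2.19, 7.22) mod 360° = 343.08°; distance = √((-2.19)² + (7.22)²) = 7.543 nmi.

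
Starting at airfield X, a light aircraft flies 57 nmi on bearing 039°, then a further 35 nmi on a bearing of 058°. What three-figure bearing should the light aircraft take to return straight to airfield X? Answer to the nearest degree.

Leg 1 (039°, 57 nmi): east 57 sin 39° = 35.87, north 57 cos 39° = 44.30
Leg 2 (058°, 35 nmi): east 35 sin 58° = 29.68, north 35 cos 58° = 18.55
Net displacement: 65.55 east, 62.84 north. Direction back to start is (-65.55, -62.84): bearing = atan2(-65.55, -62.84) mod 360° = 226.21° ≈ 226°.

226°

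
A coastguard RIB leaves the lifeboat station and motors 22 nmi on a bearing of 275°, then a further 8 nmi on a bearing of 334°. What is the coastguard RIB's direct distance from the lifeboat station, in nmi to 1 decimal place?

Leg 1 (275°, 22 nmi): east 22 sin 275° = -21.92, north 22 cos 275° = 1.92
Leg 2 (334°, 8 nmi): east 8 sin 334° = -3.51, north 8 cos 334° = 7.19
Net: -25.42 east, 9.11 north. Distance = √((-25.42)² + (9.11)²) = 27.005 nmi.

27.0 nmi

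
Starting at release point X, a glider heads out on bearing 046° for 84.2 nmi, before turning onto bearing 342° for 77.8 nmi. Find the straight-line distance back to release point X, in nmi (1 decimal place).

Leg 1 (046°, 84.2 nmi): east 84.2 sin 46° = 60.57, north 84.2 cos 46° = 58.49
Leg 2 (342°, 77.8 nmi): east 77.8 sin 342° = -24.04, north 77.8 cos 342° = 73.99
Net: 36.53 east, 132.48 north. Distance = √((36.53)² + (132.48)²) = 137.426 nmi.

137.4 nmi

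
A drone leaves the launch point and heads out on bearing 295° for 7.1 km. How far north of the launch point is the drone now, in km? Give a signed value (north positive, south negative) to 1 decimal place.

3.0 km

Leg 1 (295°, 7.1 km): east 7.1 sin 295° = -6.43, north 7.1 cos 295° = 3.00
Net north component: 3.00 km.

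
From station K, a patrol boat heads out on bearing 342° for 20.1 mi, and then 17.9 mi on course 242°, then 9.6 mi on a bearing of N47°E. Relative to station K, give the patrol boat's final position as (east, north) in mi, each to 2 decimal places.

Leg 1 (342°, 20.1 mi): east 20.1 sin 342° = -6.21, north 20.1 cos 342° = 19.12
Leg 2 (242°, 17.9 mi): east 17.9 sin 242° = -15.80, north 17.9 cos 242° = -8.40
Leg 3 (N47°E, 9.6 mi): east 9.6 sin 47° = 7.02, north 9.6 cos 47° = 6.55
Summing: -15.00 mi east, 17.26 mi north → (-15.00, 17.26).

(-15.00, 17.26)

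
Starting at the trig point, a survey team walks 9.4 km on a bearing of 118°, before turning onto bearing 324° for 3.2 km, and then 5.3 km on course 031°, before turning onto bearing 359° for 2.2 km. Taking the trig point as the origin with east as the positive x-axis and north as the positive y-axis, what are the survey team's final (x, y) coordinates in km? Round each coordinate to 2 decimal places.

(9.11, 4.92)

Leg 1 (118°, 9.4 km): east 9.4 sin 118° = 8.30, north 9.4 cos 118° = -4.41
Leg 2 (324°, 3.2 km): east 3.2 sin 324° = -1.88, north 3.2 cos 324° = 2.59
Leg 3 (031°, 5.3 km): east 5.3 sin 31° = 2.73, north 5.3 cos 31° = 4.54
Leg 4 (359°, 2.2 km): east 2.2 sin 359° = -0.04, north 2.2 cos 359° = 2.20
Summing: 9.11 km east, 4.92 km north → (9.11, 4.92).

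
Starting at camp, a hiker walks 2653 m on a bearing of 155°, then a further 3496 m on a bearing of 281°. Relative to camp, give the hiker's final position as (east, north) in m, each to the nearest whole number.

Leg 1 (155°, 2653 m): east 2653 sin 155° = 1121.21, north 2653 cos 155° = -2404.43
Leg 2 (281°, 3496 m): east 3496 sin 281° = -3431.77, north 3496 cos 281° = 667.07
Summing: -2310.56 m east, -1737.37 m north → (-2311, -1737).

(-2311, -1737)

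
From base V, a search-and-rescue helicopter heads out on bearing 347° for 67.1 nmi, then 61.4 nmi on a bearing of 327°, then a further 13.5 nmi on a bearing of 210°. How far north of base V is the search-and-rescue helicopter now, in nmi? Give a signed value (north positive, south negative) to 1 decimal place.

Leg 1 (347°, 67.1 nmi): east 67.1 sin 347° = -15.09, north 67.1 cos 347° = 65.38
Leg 2 (327°, 61.4 nmi): east 61.4 sin 327° = -33.44, north 61.4 cos 327° = 51.49
Leg 3 (210°, 13.5 nmi): east 13.5 sin 210° = -6.75, north 13.5 cos 210° = -11.69
Net north component: 105.18 nmi.

105.2 nmi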